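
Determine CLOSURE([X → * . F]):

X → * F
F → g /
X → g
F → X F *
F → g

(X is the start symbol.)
To compute CLOSURE, for each item [A → α.Bβ] where B is a non-terminal, add [B → .γ] for all productions B → γ; repeat for the newly added items until nothing changes.

Start with: [X → * . F]
  [X → * . F] has the dot before F: add [F → . g /], [F → . X F *], [F → . g]
  [F → . X F *] has the dot before X: add [X → . * F], [X → . g]
No further items can be added.

CLOSURE = { [F → . X F *], [F → . g /], [F → . g], [X → * . F], [X → . * F], [X → . g] }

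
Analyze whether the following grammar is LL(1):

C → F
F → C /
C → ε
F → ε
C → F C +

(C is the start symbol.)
A grammar is LL(1) if for each non-terminal N with multiple productions, the predict sets of those productions are pairwise disjoint, where PREDICT(N → α) = (FIRST(α) \ {ε}) ∪ (FOLLOW(N) if α ⇒* ε).

Relevant sets:
  FIRST(F) = { '+', '/', ε }
  FIRST(C) = { '+', '/', ε }
  FOLLOW(C) = { $, '+', '/' }
  FOLLOW(F) = { $, '+', '/' }

For C:
  PREDICT(C → F) = { $, '+', '/' }
  PREDICT(C → ε) = { $, '+', '/' }
  PREDICT(C → F C '+') = { '+', '/' }
For F:
  PREDICT(F → C '/') = { '+', '/' }
  PREDICT(F → ε) = { $, '+', '/' }

Conflict found: Predict set conflict for C: { $, '+', '/' }
The grammar is NOT LL(1).

Answer: No. Predict set conflict for C: { $, '+', '/' }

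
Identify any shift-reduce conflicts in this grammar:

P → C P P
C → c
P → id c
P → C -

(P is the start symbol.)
No shift-reduce conflicts

A shift-reduce conflict occurs when an LR(0) state has both:
  - a complete (reduce) item [A → α .] (dot at the end), and
  - a shift item [B → β . c γ] (dot before a terminal).

Augment with P' → P and build the canonical LR(0) collection (I0 = CLOSURE({[P' → . P]}), then GOTO on every symbol after a dot until no new states appear). It has 9 states:
  I0: { [C → . c], [P → . C -], [P → . C P P], [P → . id c], [P' → . P] }  — shift
  I1: { [C → . c], [P → . C -], [P → . C P P], [P → . id c], [P → C . -], [P → C . P P] }  — shift
  I2: { [P' → P .] }  — accept
  I3: { [C → c .] }  — reduce
  I4: { [P → id . c] }  — shift
  I5: { [P → id c .] }  — reduce
  I6: { [P → C - .] }  — reduce
  I7: { [C → . c], [P → . C -], [P → . C P P], [P → . id c], [P → C P . P] }  — shift
  I8: { [P → C P P .] }  — reduce

No state contains both a complete item and a shift item.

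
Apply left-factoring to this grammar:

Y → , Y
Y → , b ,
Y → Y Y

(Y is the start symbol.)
Y → , Y'
Y' → Y
Y' → b ,
Y → Y Y

Left-factoring transforms A → αβ₁ | αβ₂ into A → αA' and A' → β₁ | β₂
(α is the longest common prefix among the alternatives). Repeat until
no nonterminal has two alternatives with a common prefix.

Round 1: Y has alternatives sharing prefix ','. Introduce Y': Y → , Y'
  Add: Y' → Y
  Add: Y' → b ,

No remaining common prefixes — done.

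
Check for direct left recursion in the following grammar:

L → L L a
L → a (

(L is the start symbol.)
Direct left recursion occurs when N → N α for some non-terminal N (the right-hand side begins with the left-hand side itself).

L → L L a: LEFT RECURSIVE (starts with L)
L → a (: starts with a

The grammar has direct left recursion on: L.

Answer: Yes, L is left-recursive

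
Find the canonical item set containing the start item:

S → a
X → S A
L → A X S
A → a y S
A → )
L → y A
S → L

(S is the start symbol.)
First, augment the grammar with S' → S
I₀ = CLOSURE({ [S' → . S] }):
  [S' → . S] has the dot before S: add [S → . a], [S → . L]
  [S → . L] has the dot before L: add [L → . A X S], [L → . y A]
  [L → . A X S] has the dot before A: add [A → . a y S], [A → . )]
No further items can be added.

I₀ = { [A → . )], [A → . a y S], [L → . A X S], [L → . y A], [S → . L], [S → . a], [S' → . S] }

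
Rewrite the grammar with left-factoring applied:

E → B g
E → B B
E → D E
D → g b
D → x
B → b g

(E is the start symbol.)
E → B E'
E' → g
E' → B
E → D E
D → g b
D → x
B → b g

Left-factoring transforms A → αβ₁ | αβ₂ into A → αA' and A' → β₁ | β₂
(α is the longest common prefix among the alternatives). Repeat until
no nonterminal has two alternatives with a common prefix.

Round 1: E has alternatives sharing prefix 'B'. Introduce E': E → B E'
  Add: E' → g
  Add: E' → B

No remaining common prefixes — done.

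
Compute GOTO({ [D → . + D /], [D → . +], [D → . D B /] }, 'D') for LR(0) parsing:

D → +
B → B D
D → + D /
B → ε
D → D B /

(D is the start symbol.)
GOTO(I, 'D') = CLOSURE({ [A → αX.β] : [A → α.Xβ] ∈ I, X = 'D' })

Items with dot before 'D', with the dot advanced:
  [D → . D B /] → [D → D . B /]
Closure of the advanced items:
  [D → D . B /] has the dot before B: add [B → . B D], [B → .]

GOTO = { [B → . B D], [B → .], [D → D . B /] }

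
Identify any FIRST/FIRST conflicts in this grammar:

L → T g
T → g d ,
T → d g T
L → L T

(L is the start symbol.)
FIRST sets of the non-terminals at (or reachable through a nullable prefix from) the front of some alternative:
  FIRST(T) = { 'd', 'g' }
  FIRST(L) = { 'd', 'g' }

Productions for L:
  L → T g: FIRST = { 'd', 'g' }
  L → L T: FIRST = { 'd', 'g' }
Productions for T:
  T → g d ,: FIRST = { 'g' }
  T → d g T: FIRST = { 'd' }

Conflict for L: L → T g and L → L T
  Overlap: { 'd', 'g' }

Answer: Yes. L → T g / L → L T on { 'd', 'g' }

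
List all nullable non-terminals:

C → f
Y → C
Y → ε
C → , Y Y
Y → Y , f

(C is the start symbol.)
ε-productions: Y → ε
So Y is immediately nullable.
No further non-terminal can be added: every production for the remaining non-terminals contains a terminal or a non-nullable non-terminal.
Nullable = { 'Y' }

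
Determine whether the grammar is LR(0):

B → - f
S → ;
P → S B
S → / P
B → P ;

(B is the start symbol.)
Yes, the grammar is LR(0)

Augment with B' → B and build the canonical LR(0) collection (I0 = CLOSURE({[B' → . B]}), then GOTO on every symbol after a dot until no new states appear). It has 11 states:
  I0: { [B → . - f], [B → . P ;], [B' → . B], [P → . S B], [S → . / P], [S → . ;] }  — shift
  I1: { [B → - . f] }  — shift
  I2: { [P → . S B], [S → . / P], [S → . ;], [S → / . P] }  — shift
  I3: { [S → ; .] }  — reduce
  I4: { [B' → B .] }  — accept
  I5: { [B → P . ;] }  — shift
  I6: { [B → . - f], [B → . P ;], [P → . S B], [P → S . B], [S → . / P], [S → . ;] }  — shift
  I7: { [P → S B .] }  — reduce
  I8: { [B → P ; .] }  — reduce
  I9: { [S → / P .] }  — reduce
  I10: { [B → - f .] }  — reduce

Every state is either a pure shift/goto state or contains exactly one complete item and nothing to shift — no conflicts. The grammar is LR(0).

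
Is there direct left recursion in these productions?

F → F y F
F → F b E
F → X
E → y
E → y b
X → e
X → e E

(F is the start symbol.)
F → F y F: LEFT RECURSIVE (starts with F)
F → F b E: LEFT RECURSIVE (starts with F)
F → X: starts with X
E → y: starts with y
E → y b: starts with y
X → e: starts with e
X → e E: starts with e

The grammar has direct left recursion on: F.

Answer: Yes, F is left-recursive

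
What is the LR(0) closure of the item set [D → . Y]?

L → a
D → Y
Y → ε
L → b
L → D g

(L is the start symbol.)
{ [D → . Y], [Y → .] }

To compute CLOSURE, for each item [A → α.Bβ] where B is a non-terminal, add [B → .γ] for all productions B → γ; repeat for the newly added items until nothing changes.

Start with: [D → . Y]
  [D → . Y] has the dot before Y: add [Y → .]
No further items can be added.

CLOSURE = { [D → . Y], [Y → .] }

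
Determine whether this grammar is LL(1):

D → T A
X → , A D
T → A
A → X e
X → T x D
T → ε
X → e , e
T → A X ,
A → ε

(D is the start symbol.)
Relevant sets:
  FIRST(T) = { ',', 'e', 'x', ε }
  FIRST(A) = { ',', 'e', 'x', ε }
  FIRST(X) = { ',', 'e', 'x' }
  FOLLOW(T) = { $, ',', 'e', 'x' }
  FOLLOW(A) = { $, ',', 'e', 'x' }

For X:
  PREDICT(X → ',' A D) = { ',' }
  PREDICT(X → T x D) = { ',', 'e', 'x' }
  PREDICT(X → e ',' e) = { 'e' }
For T:
  PREDICT(T → A) = { $, ',', 'e', 'x' }
  PREDICT(T → ε) = { $, ',', 'e', 'x' }
  PREDICT(T → A X ',') = { ',', 'e', 'x' }
For A:
  PREDICT(A → X e) = { ',', 'e', 'x' }
  PREDICT(A → ε) = { $, ',', 'e', 'x' }
D has a single production, so nothing to check there.

Conflict found: Predict set conflict for X: { ',' }
The grammar is NOT LL(1).

Answer: No. Predict set conflict for X: { ',' }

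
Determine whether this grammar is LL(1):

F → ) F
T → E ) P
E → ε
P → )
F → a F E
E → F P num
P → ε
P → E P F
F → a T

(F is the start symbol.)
No. Predict set conflict for F: { 'a' }

Relevant sets:
  FIRST(F) = { ')', 'a' }
  FIRST(E) = { ')', 'a', ε }
  FIRST(P) = { ')', 'a', ε }
  FOLLOW(E) = { $, ')', 'a', 'num' }
  FOLLOW(P) = { $, ')', 'a', 'num' }

For F:
  PREDICT(F → ')' F) = { ')' }
  PREDICT(F → a F E) = { 'a' }
  PREDICT(F → a T) = { 'a' }
For E:
  PREDICT(E → ε) = { $, ')', 'a', 'num' }
  PREDICT(E → F P num) = { ')', 'a' }
For P:
  PREDICT(P → ')') = { ')' }
  PREDICT(P → ε) = { $, ')', 'a', 'num' }
  PREDICT(P → E P F) = { ')', 'a' }
T has a single production, so nothing to check there.

Conflict found: Predict set conflict for F: { 'a' }
The grammar is NOT LL(1).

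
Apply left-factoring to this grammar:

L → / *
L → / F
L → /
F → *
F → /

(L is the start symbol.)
L → / L'
L' → *
L' → F
L' → ε
F → *
F → /

Left-factoring transforms A → αβ₁ | αβ₂ into A → αA' and A' → β₁ | β₂
(α is the longest common prefix among the alternatives). Repeat until
no nonterminal has two alternatives with a common prefix.

Round 1: L has alternatives sharing prefix '/'. Introduce L': L → / L'
  Add: L' → *
  Add: L' → F
  Add: L' → ε

No remaining common prefixes — done.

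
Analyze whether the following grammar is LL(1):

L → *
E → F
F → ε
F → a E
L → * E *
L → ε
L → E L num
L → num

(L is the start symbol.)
No. Predict set conflict for L: { '*' }

A grammar is LL(1) if for each non-terminal N with multiple productions, the predict sets of those productions are pairwise disjoint, where PREDICT(N → α) = (FIRST(α) \ {ε}) ∪ (FOLLOW(N) if α ⇒* ε).

Relevant sets:
  FIRST(E) = { 'a', ε }
  FIRST(L) = { '*', 'a', 'num', ε }
  FOLLOW(L) = { $, 'num' }
  FOLLOW(F) = { '*', 'a', 'num' }

For L:
  PREDICT(L → '*') = { '*' }
  PREDICT(L → '*' E '*') = { '*' }
  PREDICT(L → ε) = { $, 'num' }
  PREDICT(L → E L num) = { '*', 'a', 'num' }
  PREDICT(L → num) = { 'num' }
For F:
  PREDICT(F → ε) = { '*', 'a', 'num' }
  PREDICT(F → a E) = { 'a' }
E has a single production, so nothing to check there.

Conflict found: Predict set conflict for L: { '*' }
The grammar is NOT LL(1).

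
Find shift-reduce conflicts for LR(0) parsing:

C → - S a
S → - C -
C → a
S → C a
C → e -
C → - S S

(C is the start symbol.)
No shift-reduce conflicts

A shift-reduce conflict occurs when an LR(0) state has both:
  - a complete (reduce) item [A → α .] (dot at the end), and
  - a shift item [B → β . c γ] (dot before a terminal).

Augment with C' → C and build the canonical LR(0) collection (I0 = CLOSURE({[C' → . C]}), then GOTO on every symbol after a dot until no new states appear). It has 14 states:
  I0: { [C → . - S S], [C → . - S a], [C → . a], [C → . e -], [C' → . C] }  — shift
  I1: { [C → - . S S], [C → - . S a], [C → . - S S], [C → . - S a], [C → . a], [C → . e -], [S → . - C -], [S → . C a] }  — shift
  I2: { [C' → C .] }  — accept
  I3: { [C → a .] }  — reduce
  I4: { [C → e . -] }  — shift
  I5: { [C → e - .] }  — reduce
  I6: { [C → - . S S], [C → - . S a], [C → . - S S], [C → . - S a], [C → . a], [C → . e -], [S → - . C -], [S → . - C -], [S → . C a] }  — shift
  I7: { [S → C . a] }  — shift
  I8: { [C → - S . S], [C → - S . a], [C → . - S S], [C → . - S a], [C → . a], [C → . e -], [S → . - C -], [S → . C a] }  — shift
  I9: { [C → - S S .] }  — reduce
  I10: { [C → - S a .], [C → a .] }  — 2 reduces
  I11: { [S → C a .] }  — reduce
  I12: { [S → - C . -], [S → C . a] }  — shift
  I13: { [S → - C - .] }  — reduce

No state contains both a complete item and a shift item.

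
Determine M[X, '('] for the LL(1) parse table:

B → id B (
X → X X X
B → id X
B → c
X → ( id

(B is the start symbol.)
X → X X X, X → ( id

To find M[X, '('], we find productions for X where '(' is in the predict set (PREDICT(N → α) = (FIRST(α) \ {ε}) ∪ (FOLLOW(N) if α ⇒* ε)).

Relevant sets:
  FIRST(X) = { '(' }

X → X X X: PREDICT = { '(' }
  '(' is in predict set, so this production goes in M[X, '(']
X → ( id: PREDICT = { '(' }
  '(' is in predict set, so this production goes in M[X, '(']

M[X, '('] = X → X X X, X → ( id  (a multiply-defined cell — the grammar is not LL(1))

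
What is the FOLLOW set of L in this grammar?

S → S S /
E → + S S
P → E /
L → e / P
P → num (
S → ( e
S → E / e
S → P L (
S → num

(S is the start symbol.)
In S → P L (: L is followed by '(', add FIRST('(') \ {ε} = { '(' }

Taking the union: FOLLOW(L) = { '(' }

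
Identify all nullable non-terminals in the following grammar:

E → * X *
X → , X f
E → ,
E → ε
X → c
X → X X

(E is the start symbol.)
ε-productions: E → ε
So E is immediately nullable.
No further non-terminal can be added: every production for the remaining non-terminals contains a terminal or a non-nullable non-terminal.
Nullable = { 'E' }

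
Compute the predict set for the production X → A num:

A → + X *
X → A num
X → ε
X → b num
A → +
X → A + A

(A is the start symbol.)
PREDICT(X → A num) = (FIRST(RHS) \ {ε}) ∪ (FOLLOW(X) if ε ∈ FIRST(RHS), i.e. RHS ⇒* ε)
FIRST(A) = { '+' }
FIRST(A num) = { '+' }
ε ∉ FIRST(A num), so FOLLOW(X) is not added.
PREDICT(X → A num) = { '+' }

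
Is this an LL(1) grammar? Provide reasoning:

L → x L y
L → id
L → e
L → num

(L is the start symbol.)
Yes, the grammar is LL(1).

For L:
  PREDICT(L → x L y) = { 'x' }
  PREDICT(L → id) = { 'id' }
  PREDICT(L → e) = { 'e' }
  PREDICT(L → num) = { 'num' }

All predict sets are disjoint. The grammar IS LL(1).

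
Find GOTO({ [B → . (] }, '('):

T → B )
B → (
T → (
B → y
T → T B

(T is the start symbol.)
GOTO(I, '(') = CLOSURE({ [A → αX.β] : [A → α.Xβ] ∈ I, X = '(' })

Items with dot before '(', with the dot advanced:
  [B → . (] → [B → ( .]
Closure adds nothing (no advanced item has the dot before a non-terminal).

GOTO = { [B → ( .] }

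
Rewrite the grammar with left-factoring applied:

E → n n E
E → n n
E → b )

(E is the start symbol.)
Left-factoring transforms A → αβ₁ | αβ₂ into A → αA' and A' → β₁ | β₂
(α is the longest common prefix among the alternatives). Repeat until
no nonterminal has two alternatives with a common prefix.

Round 1: E has alternatives sharing prefix 'n n'. Introduce E': E → n n E'
  Add: E' → E
  Add: E' → ε

No remaining common prefixes — done.

Resulting grammar:
E → n n E'
E' → E
E' → ε
E → b )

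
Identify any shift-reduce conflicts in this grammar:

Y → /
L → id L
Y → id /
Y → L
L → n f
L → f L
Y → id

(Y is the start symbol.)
A shift-reduce conflict occurs when an LR(0) state has both:
  - a complete (reduce) item [A → α .] (dot at the end), and
  - a shift item [B → β . c γ] (dot before a terminal).

Augment with Y' → Y and build the canonical LR(0) collection (I0 = CLOSURE({[Y' → . Y]}), then GOTO on every symbol after a dot until no new states appear). It has 12 states:
  I0: { [L → . f L], [L → . id L], [L → . n f], [Y → . /], [Y → . L], [Y → . id /], [Y → . id], [Y' → . Y] }  — shift
  I1: { [Y → / .] }  — reduce
  I2: { [Y → L .] }  — reduce
  I3: { [Y' → Y .] }  — accept
  I4: { [L → . f L], [L → . id L], [L → . n f], [L → f . L] }  — shift
  I5: { [L → . f L], [L → . id L], [L → . n f], [L → id . L], [Y → id . /], [Y → id .] }  — shift, reduce
  I6: { [L → n . f] }  — shift
  I7: { [L → n f .] }  — reduce
  I8: { [Y → id / .] }  — reduce
  I9: { [L → id L .] }  — reduce
  I10: { [L → . f L], [L → . id L], [L → . n f], [L → id . L] }  — shift
  I11: { [L → f L .] }  — reduce

I5 contains reduce item [Y → id .] and shift items [L → . f L], [L → . id L], [L → . n f], [Y → id . /] — shift-reduce conflict.

Answer: Yes — I5: [Y → id .] vs [L → . f L]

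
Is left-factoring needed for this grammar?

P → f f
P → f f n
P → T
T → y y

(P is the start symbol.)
Left-factoring is needed when two productions for the same non-terminal
share a common prefix on the right-hand side.

Productions for P:
  P → f f
  P → f f n
  P → T

Found common prefix 'f f' in productions for P

Answer: Yes, P has productions with common prefix 'f f'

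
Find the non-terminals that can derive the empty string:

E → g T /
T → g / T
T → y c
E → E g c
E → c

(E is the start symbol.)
None

There are no ε-productions, so no non-terminal can derive ε.
No non-terminals are nullable.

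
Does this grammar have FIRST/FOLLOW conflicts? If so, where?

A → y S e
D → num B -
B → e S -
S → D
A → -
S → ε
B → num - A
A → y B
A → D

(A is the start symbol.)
Nullable non-terminals: S.
FIRST sets used below: FIRST(D) = { 'num' }

S: nullable alternative(s) S → ε; FOLLOW(S) = { '-', 'e' }
  S → D: FIRST \ {ε} = { 'num' } — disjoint from FOLLOW(S)
  S → ε: FIRST \ {ε} = { } — this is the only nullable alternative, skip

A, B, D have no nullable alternative, so no FIRST/FOLLOW check is needed there.

No FIRST/FOLLOW conflicts found.

Answer: No FIRST/FOLLOW conflicts.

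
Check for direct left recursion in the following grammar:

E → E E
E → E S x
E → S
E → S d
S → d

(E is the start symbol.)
Direct left recursion occurs when N → N α for some non-terminal N (the right-hand side begins with the left-hand side itself).

E → E E: LEFT RECURSIVE (starts with E)
E → E S x: LEFT RECURSIVE (starts with E)
E → S: starts with S
E → S d: starts with S
S → d: starts with d

The grammar has direct left recursion on: E.

Answer: Yes, E is left-recursive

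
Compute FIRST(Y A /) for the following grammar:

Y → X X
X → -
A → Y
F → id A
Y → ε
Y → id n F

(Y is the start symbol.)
{ '-', '/', 'id' }

FIRST sets of the non-terminals involved (from the grammar, by fixed-point iteration):
  FIRST(Y) = { '-', 'id', ε }
  FIRST(A) = { '-', 'id', ε }

To compute FIRST(Y A /), process the symbols left to right:
Symbol Y is a non-terminal. Add FIRST(Y) \ {ε} = { '-', 'id' }
Y is nullable (ε ∈ FIRST(Y)), continue to the next symbol.
Symbol A is a non-terminal. Add FIRST(A) \ {ε} = { '-', 'id' }
A is nullable (ε ∈ FIRST(A)), continue to the next symbol.
Symbol / is a terminal. Add '/' and stop.
FIRST(Y A /) = { '-', '/', 'id' }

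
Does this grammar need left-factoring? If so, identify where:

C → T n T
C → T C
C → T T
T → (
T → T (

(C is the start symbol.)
Yes, C has productions with common prefix 'T'

Left-factoring is needed when two productions for the same non-terminal
share a common prefix on the right-hand side.

Productions for C:
  C → T n T
  C → T C
  C → T T
Productions for T:
  T → (
  T → T (

Found common prefix 'T' in productions for C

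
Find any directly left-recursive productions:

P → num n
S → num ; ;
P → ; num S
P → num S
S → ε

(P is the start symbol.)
No direct left recursion

Direct left recursion occurs when N → N α for some non-terminal N (the right-hand side begins with the left-hand side itself).

P → num n: starts with num
S → num ; ;: starts with num
P → ; num S: starts with ';'
P → num S: starts with num
S → ε: starts with ε

No direct left recursion found.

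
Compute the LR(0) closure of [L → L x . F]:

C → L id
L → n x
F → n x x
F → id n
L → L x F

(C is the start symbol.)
{ [F → . id n], [F → . n x x], [L → L x . F] }

To compute CLOSURE, for each item [A → α.Bβ] where B is a non-terminal, add [B → .γ] for all productions B → γ; repeat for the newly added items until nothing changes.

Start with: [L → L x . F]
  [L → L x . F] has the dot before F: add [F → . n x x], [F → . id n]
No further items can be added.

CLOSURE = { [F → . id n], [F → . n x x], [L → L x . F] }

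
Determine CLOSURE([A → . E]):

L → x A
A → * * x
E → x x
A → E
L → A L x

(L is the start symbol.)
Start with: [A → . E]
  [A → . E] has the dot before E: add [E → . x x]
No further items can be added.

CLOSURE = { [A → . E], [E → . x x] }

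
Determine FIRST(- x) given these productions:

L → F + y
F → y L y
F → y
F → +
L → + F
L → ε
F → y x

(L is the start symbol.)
To compute FIRST(- x), process the symbols left to right:
Symbol - is a terminal. Add '-' and stop.
FIRST(- x) = { '-' }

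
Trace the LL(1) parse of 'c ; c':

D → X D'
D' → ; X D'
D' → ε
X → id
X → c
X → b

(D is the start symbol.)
LL(1) parsing maintains a stack (initially the start symbol over $) and the input. At each step: if the stack top is a terminal, match it against the current input token; if it is a non-terminal N, replace it with the RHS of M[N, lookahead] (the unique production whose predict set contains the lookahead).

Stack is shown with the top on the left.

Stack     Input    Action
-------------------------
D $       c ; c $  output D → X D'
X D' $    c ; c $  output X → c
c D' $    c ; c $  match 'c'
D' $      ; c $    output D' → ; X D'
; X D' $  ; c $    match ';'
X D' $    c $      output X → c
c D' $    c $      match 'c'
D' $      $        output D' → ε
$         $        accept

The string is accepted.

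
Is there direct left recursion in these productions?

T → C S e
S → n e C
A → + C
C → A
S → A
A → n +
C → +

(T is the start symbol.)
No direct left recursion

Direct left recursion occurs when N → N α for some non-terminal N (the right-hand side begins with the left-hand side itself).

T → C S e: starts with C
S → n e C: starts with n
A → + C: starts with '+'
C → A: starts with A
S → A: starts with A
A → n +: starts with n
C → +: starts with '+'

No direct left recursion found.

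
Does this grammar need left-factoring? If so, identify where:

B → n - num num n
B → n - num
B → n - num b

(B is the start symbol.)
Yes, B has productions with common prefix 'n - num'

Left-factoring is needed when two productions for the same non-terminal
share a common prefix on the right-hand side.

Productions for B:
  B → n - num num n
  B → n - num
  B → n - num b

Found common prefix 'n - num' in productions for B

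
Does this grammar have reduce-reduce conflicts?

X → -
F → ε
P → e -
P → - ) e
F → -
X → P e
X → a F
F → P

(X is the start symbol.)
Augment with X' → X and build the canonical LR(0) collection (I0 = CLOSURE({[X' → . X]}), then GOTO on every symbol after a dot until no new states appear). It has 13 states:
  I0: { [P → . - ) e], [P → . e -], [X → . -], [X → . P e], [X → . a F], [X' → . X] }  — shift
  I1: { [P → - . ) e], [X → - .] }  — shift, reduce
  I2: { [X → P . e] }  — shift
  I3: { [X' → X .] }  — accept
  I4: { [F → . -], [F → . P], [F → .], [P → . - ) e], [P → . e -], [X → a . F] }  — shift, reduce
  I5: { [P → e . -] }  — shift
  I6: { [P → e - .] }  — reduce
  I7: { [F → - .], [P → - . ) e] }  — shift, reduce
  I8: { [X → a F .] }  — reduce
  I9: { [F → P .] }  — reduce
  I10: { [P → - ) . e] }  — shift
  I11: { [P → - ) e .] }  — reduce
  I12: { [X → P e .] }  — reduce

No state contains more than one complete item.

Answer: No reduce-reduce conflicts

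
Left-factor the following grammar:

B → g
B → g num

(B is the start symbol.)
B → g B'
B' → ε
B' → num

Left-factoring transforms A → αβ₁ | αβ₂ into A → αA' and A' → β₁ | β₂
(α is the longest common prefix among the alternatives). Repeat until
no nonterminal has two alternatives with a common prefix.

Round 1: B has alternatives sharing prefix 'g'. Introduce B': B → g B'
  Add: B' → ε
  Add: B' → num

No remaining common prefixes — done.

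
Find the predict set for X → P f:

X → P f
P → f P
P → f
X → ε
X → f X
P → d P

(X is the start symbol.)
PREDICT(X → P f) = (FIRST(RHS) \ {ε}) ∪ (FOLLOW(X) if ε ∈ FIRST(RHS), i.e. RHS ⇒* ε)
FIRST(P) = { 'd', 'f' }
FIRST(P f) = { 'd', 'f' }
ε ∉ FIRST(P f), so FOLLOW(X) is not added.
PREDICT(X → P f) = { 'd', 'f' }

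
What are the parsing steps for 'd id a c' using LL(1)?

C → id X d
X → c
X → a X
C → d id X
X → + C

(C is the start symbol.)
Stack is shown with the top on the left.

Stack     Input       Action
----------------------------
C $       d id a c $  output C → d id X
d id X $  d id a c $  match 'd'
id X $    id a c $    match 'id'
X $       a c $       output X → a X
a X $     a c $       match 'a'
X $       c $         output X → c
c $       c $         match 'c'
$         $           accept

The string is accepted.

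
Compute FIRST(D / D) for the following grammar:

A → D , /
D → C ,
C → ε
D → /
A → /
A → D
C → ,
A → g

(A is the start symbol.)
{ ',', '/' }

FIRST sets of the non-terminals involved (from the grammar, by fixed-point iteration):
  FIRST(D) = { ',', '/' }

To compute FIRST(D / D), process the symbols left to right:
Symbol D is a non-terminal. Add FIRST(D) \ {ε} = { ',', '/' }
D is not nullable (ε ∉ FIRST(D)), so stop here.
FIRST(D / D) = { ',', '/' }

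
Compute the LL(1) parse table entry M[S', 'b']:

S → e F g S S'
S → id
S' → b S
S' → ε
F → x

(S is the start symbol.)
S' → b S, S' → ε

To find M[S', 'b'], we find productions for S' where 'b' is in the predict set (PREDICT(N → α) = (FIRST(α) \ {ε}) ∪ (FOLLOW(N) if α ⇒* ε)).

Relevant sets:
  FOLLOW(S') = { $, 'b' }

S' → b S: PREDICT = { 'b' }
  'b' is in predict set, so this production goes in M[S', 'b']
S' → ε: PREDICT = { $, 'b' }
  'b' is in predict set, so this production goes in M[S', 'b']

M[S', 'b'] = S' → b S, S' → ε  (a multiply-defined cell — the grammar is not LL(1))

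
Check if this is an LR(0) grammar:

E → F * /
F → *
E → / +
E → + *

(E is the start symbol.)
A grammar is LR(0) if no state in the canonical LR(0) collection has:
  - both a shift item (dot before a terminal) and a complete item (shift-reduce conflict), or
  - two or more complete items (reduce-reduce conflict; the accept item [E' → E .] counts as a complete item here).

Augment with E' → E and build the canonical LR(0) collection (I0 = CLOSURE({[E' → . E]}), then GOTO on every symbol after a dot until no new states appear). It has 10 states:
  I0: { [E → . + *], [E → . / +], [E → . F * /], [E' → . E], [F → . *] }  — shift
  I1: { [F → * .] }  — reduce
  I2: { [E → + . *] }  — shift
  I3: { [E → / . +] }  — shift
  I4: { [E' → E .] }  — accept
  I5: { [E → F . * /] }  — shift
  I6: { [E → F * . /] }  — shift
  I7: { [E → F * / .] }  — reduce
  I8: { [E → / + .] }  — reduce
  I9: { [E → + * .] }  — reduce

Every state is either a pure shift/goto state or contains exactly one complete item and nothing to shift — no conflicts. The grammar is LR(0).

Answer: Yes, the grammar is LR(0)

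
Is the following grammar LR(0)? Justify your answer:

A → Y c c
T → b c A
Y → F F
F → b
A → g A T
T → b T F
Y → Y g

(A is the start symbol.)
Augment with A' → A and build the canonical LR(0) collection (I0 = CLOSURE({[A' → . A]}), then GOTO on every symbol after a dot until no new states appear). It has 17 states:
  I0: { [A → . Y c c], [A → . g A T], [A' → . A], [F → . b], [Y → . F F], [Y → . Y g] }  — shift
  I1: { [A' → A .] }  — accept
  I2: { [F → . b], [Y → F . F] }  — shift
  I3: { [A → Y . c c], [Y → Y . g] }  — shift
  I4: { [F → b .] }  — reduce
  I5: { [A → . Y c c], [A → . g A T], [A → g . A T], [F → . b], [Y → . F F], [Y → . Y g] }  — shift
  I6: { [A → g A . T], [T → . b T F], [T → . b c A] }  — shift
  I7: { [A → g A T .] }  — reduce
  I8: { [T → . b T F], [T → . b c A], [T → b . T F], [T → b . c A] }  — shift
  I9: { [F → . b], [T → b T . F] }  — shift
  I10: { [A → . Y c c], [A → . g A T], [F → . b], [T → b c . A], [Y → . F F], [Y → . Y g] }  — shift
  I11: { [T → b c A .] }  — reduce
  I12: { [T → b T F .] }  — reduce
  I13: { [A → Y c . c] }  — shift
  I14: { [Y → Y g .] }  — reduce
  I15: { [A → Y c c .] }  — reduce
  I16: { [Y → F F .] }  — reduce

Every state is either a pure shift/goto state or contains exactly one complete item and nothing to shift — no conflicts. The grammar is LR(0).

Answer: Yes, the grammar is LR(0)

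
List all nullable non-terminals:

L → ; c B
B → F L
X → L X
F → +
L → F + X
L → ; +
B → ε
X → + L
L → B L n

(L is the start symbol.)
{ 'B' }

ε-productions: B → ε
So B is immediately nullable.
No further non-terminal can be added: every production for the remaining non-terminals contains a terminal or a non-nullable non-terminal.
Nullable = { 'B' }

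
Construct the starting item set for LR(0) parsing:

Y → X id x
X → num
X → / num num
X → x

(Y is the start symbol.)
{ [X → . / num num], [X → . num], [X → . x], [Y → . X id x], [Y' → . Y] }

First, augment the grammar with Y' → Y
I₀ = CLOSURE({ [Y' → . Y] }):
  [Y' → . Y] has the dot before Y: add [Y → . X id x]
  [Y → . X id x] has the dot before X: add [X → . num], [X → . / num num], [X → . x]
No further items can be added.

I₀ = { [X → . / num num], [X → . num], [X → . x], [Y → . X id x], [Y' → . Y] }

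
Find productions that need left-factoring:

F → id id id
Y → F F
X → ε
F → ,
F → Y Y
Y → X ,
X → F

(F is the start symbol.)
No, left-factoring is not needed

Left-factoring is needed when two productions for the same non-terminal
share a common prefix on the right-hand side.

Productions for F:
  F → id id id
  F → ,
  F → Y Y
Productions for Y:
  Y → F F
  Y → X ,
Productions for X:
  X → ε
  X → F

No common prefixes found.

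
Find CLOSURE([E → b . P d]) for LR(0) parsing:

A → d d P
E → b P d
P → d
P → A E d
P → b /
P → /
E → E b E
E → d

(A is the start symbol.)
{ [A → . d d P], [E → b . P d], [P → . /], [P → . A E d], [P → . b /], [P → . d] }

Start with: [E → b . P d]
  [E → b . P d] has the dot before P: add [P → . d], [P → . A E d], [P → . b /], [P → . /]
  [P → . A E d] has the dot before A: add [A → . d d P]
No further items can be added.

CLOSURE = { [A → . d d P], [E → b . P d], [P → . /], [P → . A E d], [P → . b /], [P → . d] }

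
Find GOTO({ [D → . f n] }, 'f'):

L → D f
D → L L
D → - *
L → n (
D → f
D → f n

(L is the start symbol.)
GOTO(I, 'f') = CLOSURE({ [A → αX.β] : [A → α.Xβ] ∈ I, X = 'f' })

Items with dot before 'f', with the dot advanced:
  [D → . f n] → [D → f . n]
Closure adds nothing (no advanced item has the dot before a non-terminal).

GOTO = { [D → f . n] }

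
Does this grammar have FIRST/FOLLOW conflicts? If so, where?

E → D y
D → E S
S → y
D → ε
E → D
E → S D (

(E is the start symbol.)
Nullable non-terminals: D, E.
FIRST sets used below: FIRST(E) = { 'y', ε }, FIRST(S) = { 'y' }, FIRST(D) = { 'y', ε }

D: nullable alternative(s) D → ε; FOLLOW(D) = { $, '(', 'y' }
  D → E S: FIRST \ {ε} = { 'y' } — overlaps FOLLOW(D) on { 'y' }: CONFLICT
  D → ε: FIRST \ {ε} = { } — this is the only nullable alternative, skip

E: nullable alternative(s) E → D; FOLLOW(E) = { $, 'y' }
  E → D y: FIRST \ {ε} = { 'y' } — overlaps FOLLOW(E) on { 'y' }: CONFLICT
  E → D: FIRST \ {ε} = { 'y' } — this is the only nullable alternative, skip
  E → S D (: FIRST \ {ε} = { 'y' } — overlaps FOLLOW(E) on { 'y' }: CONFLICT

S has no nullable alternative, so no FIRST/FOLLOW check is needed there.

So the grammar has 3 FIRST/FOLLOW conflicts (marked CONFLICT above).

Answer: Yes. E → D y with FOLLOW(E) on { 'y' }; E → S D '(' with FOLLOW(E) on { 'y' }; D → E S with FOLLOW(D) on { 'y' }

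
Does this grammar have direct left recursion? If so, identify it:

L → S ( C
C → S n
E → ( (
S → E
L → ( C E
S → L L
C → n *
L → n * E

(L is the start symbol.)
No direct left recursion

Direct left recursion occurs when N → N α for some non-terminal N (the right-hand side begins with the left-hand side itself).

L → S ( C: starts with S
C → S n: starts with S
E → ( (: starts with '('
S → E: starts with E
L → ( C E: starts with '('
S → L L: starts with L
C → n *: starts with n
L → n * E: starts with n

No direct left recursion found.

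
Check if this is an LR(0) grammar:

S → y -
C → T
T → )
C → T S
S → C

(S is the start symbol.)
No. Shift-reduce conflict between [C → T .] and [S → . y -]

A grammar is LR(0) if no state in the canonical LR(0) collection has:
  - both a shift item (dot before a terminal) and a complete item (shift-reduce conflict), or
  - two or more complete items (reduce-reduce conflict; the accept item [S' → S .] counts as a complete item here).

Augment with S' → S and build the canonical LR(0) collection (I0 = CLOSURE({[S' → . S]}), then GOTO on every symbol after a dot until no new states appear). It has 8 states:
  I0: { [C → . T S], [C → . T], [S → . C], [S → . y -], [S' → . S], [T → . )] }  — shift
  I1: { [T → ) .] }  — reduce
  I2: { [S → C .] }  — reduce
  I3: { [S' → S .] }  — accept
  I4: { [C → . T S], [C → . T], [C → T . S], [C → T .], [S → . C], [S → . y -], [T → . )] }  — shift, reduce
  I5: { [S → y . -] }  — shift
  I6: { [S → y - .] }  — reduce
  I7: { [C → T S .] }  — reduce

Conflict in state I4:
  Shift-reduce conflict between [C → T .] and [S → . y -]
So the grammar is NOT LR(0).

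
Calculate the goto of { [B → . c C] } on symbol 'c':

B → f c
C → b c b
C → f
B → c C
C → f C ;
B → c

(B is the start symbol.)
GOTO(I, 'c') = CLOSURE({ [A → αX.β] : [A → α.Xβ] ∈ I, X = 'c' })

Items with dot before 'c', with the dot advanced:
  [B → . c C] → [B → c . C]
Closure of the advanced items:
  [B → c . C] has the dot before C: add [C → . b c b], [C → . f], [C → . f C ;]

GOTO = { [B → c . C], [C → . b c b], [C → . f C ;], [C → . f] }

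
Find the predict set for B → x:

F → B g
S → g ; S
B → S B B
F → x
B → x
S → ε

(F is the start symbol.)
PREDICT(B → x) = (FIRST(RHS) \ {ε}) ∪ (FOLLOW(B) if ε ∈ FIRST(RHS), i.e. RHS ⇒* ε)
FIRST(x) = { 'x' }
ε ∉ FIRST(x), so FOLLOW(B) is not added.
PREDICT(B → x) = { 'x' }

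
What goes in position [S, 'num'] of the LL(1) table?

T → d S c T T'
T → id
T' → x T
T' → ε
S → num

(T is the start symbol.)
S → num

To find M[S, 'num'], we find productions for S where 'num' is in the predict set (PREDICT(N → α) = (FIRST(α) \ {ε}) ∪ (FOLLOW(N) if α ⇒* ε)).

S → num: PREDICT = { 'num' }
  'num' is in predict set, so this production goes in M[S, 'num']

M[S, 'num'] = S → num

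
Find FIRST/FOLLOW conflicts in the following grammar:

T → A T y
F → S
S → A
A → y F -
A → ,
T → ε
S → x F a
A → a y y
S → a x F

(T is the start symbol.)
A FIRST/FOLLOW conflict occurs when a non-terminal N has a nullable alternative N → β (β ⇒* ε) and another alternative N → α with FIRST(α) ∩ FOLLOW(N) ≠ ∅: on such a lookahead the parser cannot decide between expanding α and letting N vanish via β.

Nullable non-terminals: T.
FIRST sets used below: FIRST(A) = { ',', 'a', 'y' }

T: nullable alternative(s) T → ε; FOLLOW(T) = { $, 'y' }
  T → A T y: FIRST \ {ε} = { ',', 'a', 'y' } — overlaps FOLLOW(T) on { 'y' }: CONFLICT
  T → ε: FIRST \ {ε} = { } — this is the only nullable alternative, skip

A, F, S have no nullable alternative, so no FIRST/FOLLOW check is needed there.

So the grammar has 1 FIRST/FOLLOW conflict (marked CONFLICT above).

Answer: Yes. T → A T y with FOLLOW(T) on { 'y' }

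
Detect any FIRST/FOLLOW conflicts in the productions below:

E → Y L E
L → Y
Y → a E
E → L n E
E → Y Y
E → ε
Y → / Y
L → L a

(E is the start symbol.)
Yes. E → Y L E with FOLLOW(E) on { '/', 'a' }; E → L n E with FOLLOW(E) on { '/', 'a' }; E → Y Y with FOLLOW(E) on { '/', 'a' }

Nullable non-terminals: E.
FIRST sets used below: FIRST(Y) = { '/', 'a' }, FIRST(L) = { '/', 'a' }

E: nullable alternative(s) E → ε; FOLLOW(E) = { $, '/', 'a', 'n' }
  E → Y L E: FIRST \ {ε} = { '/', 'a' } — overlaps FOLLOW(E) on { '/', 'a' }: CONFLICT
  E → L n E: FIRST \ {ε} = { '/', 'a' } — overlaps FOLLOW(E) on { '/', 'a' }: CONFLICT
  E → Y Y: FIRST \ {ε} = { '/', 'a' } — overlaps FOLLOW(E) on { '/', 'a' }: CONFLICT
  E → ε: FIRST \ {ε} = { } — this is the only nullable alternative, skip

L, Y have no nullable alternative, so no FIRST/FOLLOW check is needed there.

So the grammar has 3 FIRST/FOLLOW conflicts (marked CONFLICT above).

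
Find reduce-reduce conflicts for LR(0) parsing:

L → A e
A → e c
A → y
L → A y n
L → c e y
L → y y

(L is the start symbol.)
No reduce-reduce conflicts

Augment with L' → L and build the canonical LR(0) collection (I0 = CLOSURE({[L' → . L]}), then GOTO on every symbol after a dot until no new states appear). It has 13 states:
  I0: { [A → . e c], [A → . y], [L → . A e], [L → . A y n], [L → . c e y], [L → . y y], [L' → . L] }  — shift
  I1: { [L → A . e], [L → A . y n] }  — shift
  I2: { [L' → L .] }  — accept
  I3: { [L → c . e y] }  — shift
  I4: { [A → e . c] }  — shift
  I5: { [A → y .], [L → y . y] }  — shift, reduce
  I6: { [L → y y .] }  — reduce
  I7: { [A → e c .] }  — reduce
  I8: { [L → c e . y] }  — shift
  I9: { [L → c e y .] }  — reduce
  I10: { [L → A e .] }  — reduce
  I11: { [L → A y . n] }  — shift
  I12: { [L → A y n .] }  — reduce

No state contains more than one complete item.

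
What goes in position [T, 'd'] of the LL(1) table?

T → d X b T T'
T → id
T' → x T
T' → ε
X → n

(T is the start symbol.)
T → d X b T T'

To find M[T, 'd'], we find productions for T where 'd' is in the predict set (PREDICT(N → α) = (FIRST(α) \ {ε}) ∪ (FOLLOW(N) if α ⇒* ε)).

T → d X b T T': PREDICT = { 'd' }
  'd' is in predict set, so this production goes in M[T, 'd']
T → id: PREDICT = { 'id' }

M[T, 'd'] = T → d X b T T'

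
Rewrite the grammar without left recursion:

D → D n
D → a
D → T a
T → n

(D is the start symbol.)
D is directly left-recursive. The standard transformation for
  A → A α₁ | ... | A α_m | β₁ | ... | β_n
is
  A  → β₁ A' | ... | β_n A'
  A' → α₁ A' | ... | α_m A' | ε

D → a becomes D → a D'
D → T a becomes D → T a D'
D → D n becomes D' → n D'
Add D' → ε

Productions for other non-terminals are unchanged:
  T → n

Resulting grammar:
D → a D'
D → T a D'
D' → n D'
D' → ε
T → n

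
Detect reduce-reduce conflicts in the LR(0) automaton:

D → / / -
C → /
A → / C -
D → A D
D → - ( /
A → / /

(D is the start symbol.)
Yes — I6: [A → / / .] vs [C → / .]

A reduce-reduce conflict occurs when an LR(0) state has two complete items [A → α .] and [B → β .] — both call for a reduction, and with no lookahead the parser cannot choose between them.

Augment with D' → D and build the canonical LR(0) collection (I0 = CLOSURE({[D' → . D]}), then GOTO on every symbol after a dot until no new states appear). It has 12 states:
  I0: { [A → . / /], [A → . / C -], [D → . - ( /], [D → . / / -], [D → . A D], [D' → . D] }  — shift
  I1: { [D → - . ( /] }  — shift
  I2: { [A → / . /], [A → / . C -], [C → . /], [D → / . / -] }  — shift
  I3: { [A → . / /], [A → . / C -], [D → . - ( /], [D → . / / -], [D → . A D], [D → A . D] }  — shift
  I4: { [D' → D .] }  — accept
  I5: { [D → A D .] }  — reduce
  I6: { [A → / / .], [C → / .], [D → / / . -] }  — shift, 2 reduces
  I7: { [A → / C . -] }  — shift
  I8: { [A → / C - .] }  — reduce
  I9: { [D → / / - .] }  — reduce
  I10: { [D → - ( . /] }  — shift
  I11: { [D → - ( / .] }  — reduce

I6 contains complete items [A → / / .], [C → / .] — reduce-reduce conflict.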